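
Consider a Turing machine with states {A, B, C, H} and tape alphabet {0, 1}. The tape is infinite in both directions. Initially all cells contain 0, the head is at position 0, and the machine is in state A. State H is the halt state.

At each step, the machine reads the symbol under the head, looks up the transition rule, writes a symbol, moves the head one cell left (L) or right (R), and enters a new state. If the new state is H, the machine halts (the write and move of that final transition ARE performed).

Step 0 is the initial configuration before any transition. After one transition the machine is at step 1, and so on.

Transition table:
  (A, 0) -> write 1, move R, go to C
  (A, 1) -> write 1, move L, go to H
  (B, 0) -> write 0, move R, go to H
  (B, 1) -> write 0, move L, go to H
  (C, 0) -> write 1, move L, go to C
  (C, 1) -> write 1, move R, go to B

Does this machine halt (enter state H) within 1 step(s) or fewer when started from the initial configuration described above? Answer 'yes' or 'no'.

Answer: no

Derivation:
Step 1: in state A at pos 0, read 0 -> (A,0)->write 1,move R,goto C. Now: state=C, head=1, tape[-1..2]=0100 (head:   ^)
After 1 step(s): state = C (not H) -> not halted within 1 -> no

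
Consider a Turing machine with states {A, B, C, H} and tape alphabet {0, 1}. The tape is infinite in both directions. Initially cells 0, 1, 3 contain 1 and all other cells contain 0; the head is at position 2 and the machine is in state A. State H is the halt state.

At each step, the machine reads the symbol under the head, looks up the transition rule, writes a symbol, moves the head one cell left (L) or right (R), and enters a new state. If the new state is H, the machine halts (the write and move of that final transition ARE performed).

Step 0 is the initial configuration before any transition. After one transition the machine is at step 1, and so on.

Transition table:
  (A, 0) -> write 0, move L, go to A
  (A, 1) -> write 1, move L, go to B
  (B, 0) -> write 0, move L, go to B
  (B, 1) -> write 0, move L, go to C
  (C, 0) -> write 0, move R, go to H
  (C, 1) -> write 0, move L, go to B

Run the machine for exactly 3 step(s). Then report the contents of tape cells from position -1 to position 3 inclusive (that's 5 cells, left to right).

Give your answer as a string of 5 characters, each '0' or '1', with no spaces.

Step 1: in state A at pos 2, read 0 -> (A,0)->write 0,move L,goto A. Now: state=A, head=1, tape[-1..4]=011010 (head:   ^)
Step 2: in state A at pos 1, read 1 -> (A,1)->write 1,move L,goto B. Now: state=B, head=0, tape[-1..4]=011010 (head:  ^)
Step 3: in state B at pos 0, read 1 -> (B,1)->write 0,move L,goto C. Now: state=C, head=-1, tape[-2..4]=0001010 (head:  ^)

Answer: 00101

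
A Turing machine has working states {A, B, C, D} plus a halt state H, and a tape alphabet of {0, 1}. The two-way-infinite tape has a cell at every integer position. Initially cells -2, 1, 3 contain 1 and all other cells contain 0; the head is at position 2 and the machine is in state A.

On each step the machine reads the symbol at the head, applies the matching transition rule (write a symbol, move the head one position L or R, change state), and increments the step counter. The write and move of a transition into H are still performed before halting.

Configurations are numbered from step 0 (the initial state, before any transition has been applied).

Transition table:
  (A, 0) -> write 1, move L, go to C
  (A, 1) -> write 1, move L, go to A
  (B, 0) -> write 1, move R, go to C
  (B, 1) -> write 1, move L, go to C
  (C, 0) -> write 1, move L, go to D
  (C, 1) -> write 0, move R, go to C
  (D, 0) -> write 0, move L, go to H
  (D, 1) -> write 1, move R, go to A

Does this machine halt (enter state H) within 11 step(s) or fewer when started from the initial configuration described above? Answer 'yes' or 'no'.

Step 1: in state A at pos 2, read 0 -> (A,0)->write 1,move L,goto C. Now: state=C, head=1, tape[-3..4]=01001110 (head:     ^)
Step 2: in state C at pos 1, read 1 -> (C,1)->write 0,move R,goto C. Now: state=C, head=2, tape[-3..4]=01000110 (head:      ^)
Step 3: in state C at pos 2, read 1 -> (C,1)->write 0,move R,goto C. Now: state=C, head=3, tape[-3..4]=01000010 (head:       ^)
Step 4: in state C at pos 3, read 1 -> (C,1)->write 0,move R,goto C. Now: state=C, head=4, tape[-3..5]=010000000 (head:        ^)
Step 5: in state C at pos 4, read 0 -> (C,0)->write 1,move L,goto D. Now: state=D, head=3, tape[-3..5]=010000010 (head:       ^)
Step 6: in state D at pos 3, read 0 -> (D,0)->write 0,move L,goto H. Now: state=H, head=2, tape[-3..5]=010000010 (head:      ^)
State H reached at step 6; 6 <= 11 -> yes

Answer: yes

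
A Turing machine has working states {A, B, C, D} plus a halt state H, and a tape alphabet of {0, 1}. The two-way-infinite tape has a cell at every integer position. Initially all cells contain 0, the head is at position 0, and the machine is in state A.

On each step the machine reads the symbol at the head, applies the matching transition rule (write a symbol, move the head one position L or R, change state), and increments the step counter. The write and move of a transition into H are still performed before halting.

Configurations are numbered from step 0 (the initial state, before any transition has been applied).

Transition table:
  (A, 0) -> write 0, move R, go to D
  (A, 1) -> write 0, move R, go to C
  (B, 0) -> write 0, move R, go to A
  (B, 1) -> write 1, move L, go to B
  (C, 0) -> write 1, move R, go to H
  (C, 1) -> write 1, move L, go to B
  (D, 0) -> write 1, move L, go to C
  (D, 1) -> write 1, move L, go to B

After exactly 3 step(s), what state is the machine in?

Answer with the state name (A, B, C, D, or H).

Step 1: in state A at pos 0, read 0 -> (A,0)->write 0,move R,goto D. Now: state=D, head=1, tape[-1..2]=0000 (head:   ^)
Step 2: in state D at pos 1, read 0 -> (D,0)->write 1,move L,goto C. Now: state=C, head=0, tape[-1..2]=0010 (head:  ^)
Step 3: in state C at pos 0, read 0 -> (C,0)->write 1,move R,goto H. Now: state=H, head=1, tape[-1..2]=0110 (head:   ^)

Answer: H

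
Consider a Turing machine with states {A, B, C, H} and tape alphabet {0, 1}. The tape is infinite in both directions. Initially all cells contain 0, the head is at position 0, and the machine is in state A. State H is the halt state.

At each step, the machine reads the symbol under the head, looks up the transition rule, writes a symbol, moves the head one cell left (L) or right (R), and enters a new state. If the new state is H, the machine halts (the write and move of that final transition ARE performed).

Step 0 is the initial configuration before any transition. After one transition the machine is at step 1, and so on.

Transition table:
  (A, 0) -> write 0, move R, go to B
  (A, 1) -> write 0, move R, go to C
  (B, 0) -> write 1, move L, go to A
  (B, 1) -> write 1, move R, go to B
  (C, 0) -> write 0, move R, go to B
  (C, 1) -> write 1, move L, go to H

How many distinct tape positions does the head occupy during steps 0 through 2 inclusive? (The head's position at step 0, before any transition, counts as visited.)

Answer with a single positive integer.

Answer: 2

Derivation:
Step 1: in state A at pos 0, read 0 -> (A,0)->write 0,move R,goto B. Now: state=B, head=1, tape[-1..2]=0000 (head:   ^)
Step 2: in state B at pos 1, read 0 -> (B,0)->write 1,move L,goto A. Now: state=A, head=0, tape[-1..2]=0010 (head:  ^)
Head positions at steps 0..2: starting at 0, distinct positions visited = {0, 1} -> 2 position(s)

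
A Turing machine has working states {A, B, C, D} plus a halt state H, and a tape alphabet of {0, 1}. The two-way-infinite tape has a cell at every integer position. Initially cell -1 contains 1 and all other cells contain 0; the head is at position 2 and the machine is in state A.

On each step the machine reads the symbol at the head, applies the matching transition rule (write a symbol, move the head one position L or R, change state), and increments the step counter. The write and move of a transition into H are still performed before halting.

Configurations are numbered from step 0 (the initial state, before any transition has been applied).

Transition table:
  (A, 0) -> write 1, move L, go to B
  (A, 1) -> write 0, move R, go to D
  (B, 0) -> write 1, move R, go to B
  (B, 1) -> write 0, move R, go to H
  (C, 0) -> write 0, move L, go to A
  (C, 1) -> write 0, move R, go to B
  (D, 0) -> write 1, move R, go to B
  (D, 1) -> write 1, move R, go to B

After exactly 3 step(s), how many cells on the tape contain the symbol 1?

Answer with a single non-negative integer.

Answer: 2

Derivation:
Step 1: in state A at pos 2, read 0 -> (A,0)->write 1,move L,goto B. Now: state=B, head=1, tape[-2..3]=010010 (head:    ^)
Step 2: in state B at pos 1, read 0 -> (B,0)->write 1,move R,goto B. Now: state=B, head=2, tape[-2..3]=010110 (head:     ^)
Step 3: in state B at pos 2, read 1 -> (B,1)->write 0,move R,goto H. Now: state=H, head=3, tape[-2..4]=0101000 (head:      ^)
Cells containing 1 after step 3: {-1, 1} -> 2 cell(s)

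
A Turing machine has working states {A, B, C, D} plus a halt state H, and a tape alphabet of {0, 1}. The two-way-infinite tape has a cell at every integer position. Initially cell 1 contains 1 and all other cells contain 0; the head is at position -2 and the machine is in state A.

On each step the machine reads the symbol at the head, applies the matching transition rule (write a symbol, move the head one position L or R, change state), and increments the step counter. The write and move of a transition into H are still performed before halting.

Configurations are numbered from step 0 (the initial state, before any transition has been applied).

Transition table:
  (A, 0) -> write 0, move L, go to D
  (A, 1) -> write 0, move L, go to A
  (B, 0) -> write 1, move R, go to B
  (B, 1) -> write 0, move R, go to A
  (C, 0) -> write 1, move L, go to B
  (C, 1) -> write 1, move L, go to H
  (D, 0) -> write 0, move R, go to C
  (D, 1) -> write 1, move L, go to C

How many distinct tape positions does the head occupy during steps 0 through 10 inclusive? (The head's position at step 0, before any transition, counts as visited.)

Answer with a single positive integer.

Answer: 4

Derivation:
Step 1: in state A at pos -2, read 0 -> (A,0)->write 0,move L,goto D. Now: state=D, head=-3, tape[-4..2]=0000010 (head:  ^)
Step 2: in state D at pos -3, read 0 -> (D,0)->write 0,move R,goto C. Now: state=C, head=-2, tape[-4..2]=0000010 (head:   ^)
Step 3: in state C at pos -2, read 0 -> (C,0)->write 1,move L,goto B. Now: state=B, head=-3, tape[-4..2]=0010010 (head:  ^)
Step 4: in state B at pos -3, read 0 -> (B,0)->write 1,move R,goto B. Now: state=B, head=-2, tape[-4..2]=0110010 (head:   ^)
Step 5: in state B at pos -2, read 1 -> (B,1)->write 0,move R,goto A. Now: state=A, head=-1, tape[-4..2]=0100010 (head:    ^)
Step 6: in state A at pos -1, read 0 -> (A,0)->write 0,move L,goto D. Now: state=D, head=-2, tape[-4..2]=0100010 (head:   ^)
Step 7: in state D at pos -2, read 0 -> (D,0)->write 0,move R,goto C. Now: state=C, head=-1, tape[-4..2]=0100010 (head:    ^)
Step 8: in state C at pos -1, read 0 -> (C,0)->write 1,move L,goto B. Now: state=B, head=-2, tape[-4..2]=0101010 (head:   ^)
Step 9: in state B at pos -2, read 0 -> (B,0)->write 1,move R,goto B. Now: state=B, head=-1, tape[-4..2]=0111010 (head:    ^)
Step 10: in state B at pos -1, read 1 -> (B,1)->write 0,move R,goto A. Now: state=A, head=0, tape[-4..2]=0110010 (head:     ^)
Head positions at steps 0..10: starting at -2, distinct positions visited = {-3, -2, -1, 0} -> 4 position(s)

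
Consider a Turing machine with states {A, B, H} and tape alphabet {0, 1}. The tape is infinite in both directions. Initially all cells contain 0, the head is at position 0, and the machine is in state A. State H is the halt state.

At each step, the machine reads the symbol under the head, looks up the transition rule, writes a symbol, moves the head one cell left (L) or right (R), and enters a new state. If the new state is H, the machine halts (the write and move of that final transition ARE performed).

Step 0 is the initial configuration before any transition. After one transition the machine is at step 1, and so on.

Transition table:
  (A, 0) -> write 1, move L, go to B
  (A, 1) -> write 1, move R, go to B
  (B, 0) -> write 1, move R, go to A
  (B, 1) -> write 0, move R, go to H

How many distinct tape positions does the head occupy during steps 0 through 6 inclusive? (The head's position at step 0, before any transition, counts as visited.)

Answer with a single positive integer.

Answer: 4

Derivation:
Step 1: in state A at pos 0, read 0 -> (A,0)->write 1,move L,goto B. Now: state=B, head=-1, tape[-2..1]=0010 (head:  ^)
Step 2: in state B at pos -1, read 0 -> (B,0)->write 1,move R,goto A. Now: state=A, head=0, tape[-2..1]=0110 (head:   ^)
Step 3: in state A at pos 0, read 1 -> (A,1)->write 1,move R,goto B. Now: state=B, head=1, tape[-2..2]=01100 (head:    ^)
Step 4: in state B at pos 1, read 0 -> (B,0)->write 1,move R,goto A. Now: state=A, head=2, tape[-2..3]=011100 (head:     ^)
Step 5: in state A at pos 2, read 0 -> (A,0)->write 1,move L,goto B. Now: state=B, head=1, tape[-2..3]=011110 (head:    ^)
Step 6: in state B at pos 1, read 1 -> (B,1)->write 0,move R,goto H. Now: state=H, head=2, tape[-2..3]=011010 (head:     ^)
Head positions at steps 0..6: starting at 0, distinct positions visited = {-1, 0, 1, 2} -> 4 position(s)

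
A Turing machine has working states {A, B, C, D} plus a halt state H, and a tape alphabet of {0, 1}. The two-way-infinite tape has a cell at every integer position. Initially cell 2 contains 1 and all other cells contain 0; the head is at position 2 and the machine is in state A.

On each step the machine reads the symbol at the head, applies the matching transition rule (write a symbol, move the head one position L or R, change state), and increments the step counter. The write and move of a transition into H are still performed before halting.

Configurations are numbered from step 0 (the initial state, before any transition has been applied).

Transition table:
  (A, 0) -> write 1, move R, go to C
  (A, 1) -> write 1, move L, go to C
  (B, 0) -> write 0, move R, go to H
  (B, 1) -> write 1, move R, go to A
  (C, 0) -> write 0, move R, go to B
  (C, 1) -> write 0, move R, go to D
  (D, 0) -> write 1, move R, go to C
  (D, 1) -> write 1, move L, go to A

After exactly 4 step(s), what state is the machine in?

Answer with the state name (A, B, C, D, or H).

Step 1: in state A at pos 2, read 1 -> (A,1)->write 1,move L,goto C. Now: state=C, head=1, tape[0..3]=0010 (head:  ^)
Step 2: in state C at pos 1, read 0 -> (C,0)->write 0,move R,goto B. Now: state=B, head=2, tape[0..3]=0010 (head:   ^)
Step 3: in state B at pos 2, read 1 -> (B,1)->write 1,move R,goto A. Now: state=A, head=3, tape[0..4]=00100 (head:    ^)
Step 4: in state A at pos 3, read 0 -> (A,0)->write 1,move R,goto C. Now: state=C, head=4, tape[0..5]=001100 (head:     ^)

Answer: C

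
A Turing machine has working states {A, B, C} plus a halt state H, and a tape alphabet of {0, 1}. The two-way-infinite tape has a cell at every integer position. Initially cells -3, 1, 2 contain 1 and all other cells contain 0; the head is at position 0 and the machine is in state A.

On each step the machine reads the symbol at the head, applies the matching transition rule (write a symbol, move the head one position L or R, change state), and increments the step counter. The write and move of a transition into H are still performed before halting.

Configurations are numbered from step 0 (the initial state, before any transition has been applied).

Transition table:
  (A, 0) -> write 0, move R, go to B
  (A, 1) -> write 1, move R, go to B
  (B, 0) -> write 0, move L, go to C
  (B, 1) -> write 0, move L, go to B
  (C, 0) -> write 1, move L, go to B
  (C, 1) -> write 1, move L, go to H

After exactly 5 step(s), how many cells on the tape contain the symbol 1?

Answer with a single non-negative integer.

Step 1: in state A at pos 0, read 0 -> (A,0)->write 0,move R,goto B. Now: state=B, head=1, tape[-4..3]=01000110 (head:      ^)
Step 2: in state B at pos 1, read 1 -> (B,1)->write 0,move L,goto B. Now: state=B, head=0, tape[-4..3]=01000010 (head:     ^)
Step 3: in state B at pos 0, read 0 -> (B,0)->write 0,move L,goto C. Now: state=C, head=-1, tape[-4..3]=01000010 (head:    ^)
Step 4: in state C at pos -1, read 0 -> (C,0)->write 1,move L,goto B. Now: state=B, head=-2, tape[-4..3]=01010010 (head:   ^)
Step 5: in state B at pos -2, read 0 -> (B,0)->write 0,move L,goto C. Now: state=C, head=-3, tape[-4..3]=01010010 (head:  ^)
Cells containing 1 after step 5: {-3, -1, 2} -> 3 cell(s)

Answer: 3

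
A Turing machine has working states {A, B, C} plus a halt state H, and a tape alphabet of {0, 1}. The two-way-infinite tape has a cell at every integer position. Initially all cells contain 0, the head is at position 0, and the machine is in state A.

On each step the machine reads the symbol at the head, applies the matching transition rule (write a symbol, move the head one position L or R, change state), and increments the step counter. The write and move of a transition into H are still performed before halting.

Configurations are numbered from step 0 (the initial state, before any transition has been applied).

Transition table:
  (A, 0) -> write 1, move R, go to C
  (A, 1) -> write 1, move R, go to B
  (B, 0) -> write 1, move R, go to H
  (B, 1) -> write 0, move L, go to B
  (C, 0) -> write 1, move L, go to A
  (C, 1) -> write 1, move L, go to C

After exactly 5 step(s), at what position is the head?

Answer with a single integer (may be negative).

Answer: -1

Derivation:
Step 1: in state A at pos 0, read 0 -> (A,0)->write 1,move R,goto C. Now: state=C, head=1, tape[-1..2]=0100 (head:   ^)
Step 2: in state C at pos 1, read 0 -> (C,0)->write 1,move L,goto A. Now: state=A, head=0, tape[-1..2]=0110 (head:  ^)
Step 3: in state A at pos 0, read 1 -> (A,1)->write 1,move R,goto B. Now: state=B, head=1, tape[-1..2]=0110 (head:   ^)
Step 4: in state B at pos 1, read 1 -> (B,1)->write 0,move L,goto B. Now: state=B, head=0, tape[-1..2]=0100 (head:  ^)
Step 5: in state B at pos 0, read 1 -> (B,1)->write 0,move L,goto B. Now: state=B, head=-1, tape[-2..2]=00000 (head:  ^)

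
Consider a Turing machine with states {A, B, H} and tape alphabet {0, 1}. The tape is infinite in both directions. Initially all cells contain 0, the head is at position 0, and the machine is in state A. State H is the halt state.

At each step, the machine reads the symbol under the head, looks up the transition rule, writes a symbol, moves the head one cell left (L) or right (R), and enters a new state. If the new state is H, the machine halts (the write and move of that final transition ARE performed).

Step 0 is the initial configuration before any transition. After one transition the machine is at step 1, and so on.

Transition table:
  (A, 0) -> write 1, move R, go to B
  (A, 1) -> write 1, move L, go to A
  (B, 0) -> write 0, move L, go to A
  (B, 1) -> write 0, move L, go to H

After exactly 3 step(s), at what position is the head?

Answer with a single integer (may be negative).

Step 1: in state A at pos 0, read 0 -> (A,0)->write 1,move R,goto B. Now: state=B, head=1, tape[-1..2]=0100 (head:   ^)
Step 2: in state B at pos 1, read 0 -> (B,0)->write 0,move L,goto A. Now: state=A, head=0, tape[-1..2]=0100 (head:  ^)
Step 3: in state A at pos 0, read 1 -> (A,1)->write 1,move L,goto A. Now: state=A, head=-1, tape[-2..2]=00100 (head:  ^)

Answer: -1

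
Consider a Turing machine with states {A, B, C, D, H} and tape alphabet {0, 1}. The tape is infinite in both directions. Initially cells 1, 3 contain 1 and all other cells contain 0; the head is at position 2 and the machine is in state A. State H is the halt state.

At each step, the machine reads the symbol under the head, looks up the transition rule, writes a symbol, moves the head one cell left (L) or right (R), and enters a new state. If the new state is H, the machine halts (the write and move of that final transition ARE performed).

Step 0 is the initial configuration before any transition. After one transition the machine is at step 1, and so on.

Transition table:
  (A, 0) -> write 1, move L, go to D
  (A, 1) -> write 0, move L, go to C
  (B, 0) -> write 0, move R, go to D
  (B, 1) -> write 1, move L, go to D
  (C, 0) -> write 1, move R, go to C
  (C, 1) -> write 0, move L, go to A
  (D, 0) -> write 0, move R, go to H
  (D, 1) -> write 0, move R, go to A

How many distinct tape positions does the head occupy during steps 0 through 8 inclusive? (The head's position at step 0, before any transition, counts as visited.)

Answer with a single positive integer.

Answer: 4

Derivation:
Step 1: in state A at pos 2, read 0 -> (A,0)->write 1,move L,goto D. Now: state=D, head=1, tape[0..4]=01110 (head:  ^)
Step 2: in state D at pos 1, read 1 -> (D,1)->write 0,move R,goto A. Now: state=A, head=2, tape[0..4]=00110 (head:   ^)
Step 3: in state A at pos 2, read 1 -> (A,1)->write 0,move L,goto C. Now: state=C, head=1, tape[0..4]=00010 (head:  ^)
Step 4: in state C at pos 1, read 0 -> (C,0)->write 1,move R,goto C. Now: state=C, head=2, tape[0..4]=01010 (head:   ^)
Step 5: in state C at pos 2, read 0 -> (C,0)->write 1,move R,goto C. Now: state=C, head=3, tape[0..4]=01110 (head:    ^)
Step 6: in state C at pos 3, read 1 -> (C,1)->write 0,move L,goto A. Now: state=A, head=2, tape[0..4]=01100 (head:   ^)
Step 7: in state A at pos 2, read 1 -> (A,1)->write 0,move L,goto C. Now: state=C, head=1, tape[0..4]=01000 (head:  ^)
Step 8: in state C at pos 1, read 1 -> (C,1)->write 0,move L,goto A. Now: state=A, head=0, tape[-1..4]=000000 (head:  ^)
Head positions at steps 0..8: starting at 2, distinct positions visited = {0, 1, 2, 3} -> 4 position(s)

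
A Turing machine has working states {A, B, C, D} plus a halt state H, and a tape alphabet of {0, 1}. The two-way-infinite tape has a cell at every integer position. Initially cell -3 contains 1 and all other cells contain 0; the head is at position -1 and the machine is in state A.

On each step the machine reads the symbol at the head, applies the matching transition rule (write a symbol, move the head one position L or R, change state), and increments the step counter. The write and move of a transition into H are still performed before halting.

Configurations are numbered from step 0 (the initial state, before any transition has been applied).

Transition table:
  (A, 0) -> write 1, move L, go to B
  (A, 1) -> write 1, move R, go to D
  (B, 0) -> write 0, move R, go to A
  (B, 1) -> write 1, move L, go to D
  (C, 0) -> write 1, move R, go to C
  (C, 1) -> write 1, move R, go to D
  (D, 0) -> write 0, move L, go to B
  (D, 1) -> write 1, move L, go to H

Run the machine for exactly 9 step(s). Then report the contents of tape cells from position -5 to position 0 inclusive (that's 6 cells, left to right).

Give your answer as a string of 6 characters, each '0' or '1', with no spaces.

Step 1: in state A at pos -1, read 0 -> (A,0)->write 1,move L,goto B. Now: state=B, head=-2, tape[-4..0]=01010 (head:   ^)
Step 2: in state B at pos -2, read 0 -> (B,0)->write 0,move R,goto A. Now: state=A, head=-1, tape[-4..0]=01010 (head:    ^)
Step 3: in state A at pos -1, read 1 -> (A,1)->write 1,move R,goto D. Now: state=D, head=0, tape[-4..1]=010100 (head:     ^)
Step 4: in state D at pos 0, read 0 -> (D,0)->write 0,move L,goto B. Now: state=B, head=-1, tape[-4..1]=010100 (head:    ^)
Step 5: in state B at pos -1, read 1 -> (B,1)->write 1,move L,goto D. Now: state=D, head=-2, tape[-4..1]=010100 (head:   ^)
Step 6: in state D at pos -2, read 0 -> (D,0)->write 0,move L,goto B. Now: state=B, head=-3, tape[-4..1]=010100 (head:  ^)
Step 7: in state B at pos -3, read 1 -> (B,1)->write 1,move L,goto D. Now: state=D, head=-4, tape[-5..1]=0010100 (head:  ^)
Step 8: in state D at pos -4, read 0 -> (D,0)->write 0,move L,goto B. Now: state=B, head=-5, tape[-6..1]=00010100 (head:  ^)
Step 9: in state B at pos -5, read 0 -> (B,0)->write 0,move R,goto A. Now: state=A, head=-4, tape[-6..1]=00010100 (head:   ^)

Answer: 001010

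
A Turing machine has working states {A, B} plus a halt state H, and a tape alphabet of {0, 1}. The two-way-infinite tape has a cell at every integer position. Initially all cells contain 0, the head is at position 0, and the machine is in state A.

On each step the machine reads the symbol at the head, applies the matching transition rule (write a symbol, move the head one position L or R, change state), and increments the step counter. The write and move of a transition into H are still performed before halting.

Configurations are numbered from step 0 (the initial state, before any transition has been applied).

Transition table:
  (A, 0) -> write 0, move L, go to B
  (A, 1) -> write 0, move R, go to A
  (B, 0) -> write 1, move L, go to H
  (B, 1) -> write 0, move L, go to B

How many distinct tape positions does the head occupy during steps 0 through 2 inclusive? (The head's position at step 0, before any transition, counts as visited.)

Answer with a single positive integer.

Answer: 3

Derivation:
Step 1: in state A at pos 0, read 0 -> (A,0)->write 0,move L,goto B. Now: state=B, head=-1, tape[-2..1]=0000 (head:  ^)
Step 2: in state B at pos -1, read 0 -> (B,0)->write 1,move L,goto H. Now: state=H, head=-2, tape[-3..1]=00100 (head:  ^)
Head positions at steps 0..2: starting at 0, distinct positions visited = {-2, -1, 0} -> 3 position(s)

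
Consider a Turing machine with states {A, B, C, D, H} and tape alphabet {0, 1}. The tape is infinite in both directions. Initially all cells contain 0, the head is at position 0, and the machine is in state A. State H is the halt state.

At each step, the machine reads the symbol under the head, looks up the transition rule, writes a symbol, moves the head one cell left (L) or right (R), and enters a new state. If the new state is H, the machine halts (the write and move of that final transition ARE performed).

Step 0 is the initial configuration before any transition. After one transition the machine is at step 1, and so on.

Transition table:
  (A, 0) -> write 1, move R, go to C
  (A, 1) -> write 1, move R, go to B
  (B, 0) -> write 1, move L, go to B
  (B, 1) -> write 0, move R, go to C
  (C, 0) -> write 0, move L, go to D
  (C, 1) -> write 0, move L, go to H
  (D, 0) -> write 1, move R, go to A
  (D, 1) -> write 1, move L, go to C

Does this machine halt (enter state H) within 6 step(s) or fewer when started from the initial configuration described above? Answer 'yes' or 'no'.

Step 1: in state A at pos 0, read 0 -> (A,0)->write 1,move R,goto C. Now: state=C, head=1, tape[-1..2]=0100 (head:   ^)
Step 2: in state C at pos 1, read 0 -> (C,0)->write 0,move L,goto D. Now: state=D, head=0, tape[-1..2]=0100 (head:  ^)
Step 3: in state D at pos 0, read 1 -> (D,1)->write 1,move L,goto C. Now: state=C, head=-1, tape[-2..2]=00100 (head:  ^)
Step 4: in state C at pos -1, read 0 -> (C,0)->write 0,move L,goto D. Now: state=D, head=-2, tape[-3..2]=000100 (head:  ^)
Step 5: in state D at pos -2, read 0 -> (D,0)->write 1,move R,goto A. Now: state=A, head=-1, tape[-3..2]=010100 (head:   ^)
Step 6: in state A at pos -1, read 0 -> (A,0)->write 1,move R,goto C. Now: state=C, head=0, tape[-3..2]=011100 (head:    ^)
After 6 step(s): state = C (not H) -> not halted within 6 -> no

Answer: no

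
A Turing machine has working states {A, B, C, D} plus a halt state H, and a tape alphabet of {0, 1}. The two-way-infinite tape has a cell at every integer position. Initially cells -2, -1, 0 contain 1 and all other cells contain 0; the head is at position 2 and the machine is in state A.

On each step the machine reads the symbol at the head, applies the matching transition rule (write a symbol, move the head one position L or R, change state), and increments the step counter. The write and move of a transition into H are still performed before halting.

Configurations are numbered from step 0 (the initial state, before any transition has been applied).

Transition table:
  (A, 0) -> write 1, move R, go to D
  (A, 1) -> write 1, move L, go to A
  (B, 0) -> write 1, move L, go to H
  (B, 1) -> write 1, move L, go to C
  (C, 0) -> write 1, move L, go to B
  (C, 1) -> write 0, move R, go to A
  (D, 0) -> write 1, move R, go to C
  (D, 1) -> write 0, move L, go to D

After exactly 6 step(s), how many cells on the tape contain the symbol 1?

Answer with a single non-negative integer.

Step 1: in state A at pos 2, read 0 -> (A,0)->write 1,move R,goto D. Now: state=D, head=3, tape[-3..4]=01110100 (head:       ^)
Step 2: in state D at pos 3, read 0 -> (D,0)->write 1,move R,goto C. Now: state=C, head=4, tape[-3..5]=011101100 (head:        ^)
Step 3: in state C at pos 4, read 0 -> (C,0)->write 1,move L,goto B. Now: state=B, head=3, tape[-3..5]=011101110 (head:       ^)
Step 4: in state B at pos 3, read 1 -> (B,1)->write 1,move L,goto C. Now: state=C, head=2, tape[-3..5]=011101110 (head:      ^)
Step 5: in state C at pos 2, read 1 -> (C,1)->write 0,move R,goto A. Now: state=A, head=3, tape[-3..5]=011100110 (head:       ^)
Step 6: in state A at pos 3, read 1 -> (A,1)->write 1,move L,goto A. Now: state=A, head=2, tape[-3..5]=011100110 (head:      ^)
Cells containing 1 after step 6: {-2, -1, 0, 3, 4} -> 5 cell(s)

Answer: 5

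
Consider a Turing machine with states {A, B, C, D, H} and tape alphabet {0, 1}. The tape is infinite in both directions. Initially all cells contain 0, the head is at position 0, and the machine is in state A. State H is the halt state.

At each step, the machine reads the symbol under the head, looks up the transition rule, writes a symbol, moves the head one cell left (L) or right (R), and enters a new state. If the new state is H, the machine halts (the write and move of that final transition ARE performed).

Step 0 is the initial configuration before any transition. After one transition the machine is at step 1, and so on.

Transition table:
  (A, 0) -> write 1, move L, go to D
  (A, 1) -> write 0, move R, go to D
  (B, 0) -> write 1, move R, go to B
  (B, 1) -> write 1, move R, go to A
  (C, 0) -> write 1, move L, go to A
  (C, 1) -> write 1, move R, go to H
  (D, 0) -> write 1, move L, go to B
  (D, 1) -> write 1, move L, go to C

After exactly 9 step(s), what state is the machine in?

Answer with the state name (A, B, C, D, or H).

Step 1: in state A at pos 0, read 0 -> (A,0)->write 1,move L,goto D. Now: state=D, head=-1, tape[-2..1]=0010 (head:  ^)
Step 2: in state D at pos -1, read 0 -> (D,0)->write 1,move L,goto B. Now: state=B, head=-2, tape[-3..1]=00110 (head:  ^)
Step 3: in state B at pos -2, read 0 -> (B,0)->write 1,move R,goto B. Now: state=B, head=-1, tape[-3..1]=01110 (head:   ^)
Step 4: in state B at pos -1, read 1 -> (B,1)->write 1,move R,goto A. Now: state=A, head=0, tape[-3..1]=01110 (head:    ^)
Step 5: in state A at pos 0, read 1 -> (A,1)->write 0,move R,goto D. Now: state=D, head=1, tape[-3..2]=011000 (head:     ^)
Step 6: in state D at pos 1, read 0 -> (D,0)->write 1,move L,goto B. Now: state=B, head=0, tape[-3..2]=011010 (head:    ^)
Step 7: in state B at pos 0, read 0 -> (B,0)->write 1,move R,goto B. Now: state=B, head=1, tape[-3..2]=011110 (head:     ^)
Step 8: in state B at pos 1, read 1 -> (B,1)->write 1,move R,goto A. Now: state=A, head=2, tape[-3..3]=0111100 (head:      ^)
Step 9: in state A at pos 2, read 0 -> (A,0)->write 1,move L,goto D. Now: state=D, head=1, tape[-3..3]=0111110 (head:     ^)

Answer: D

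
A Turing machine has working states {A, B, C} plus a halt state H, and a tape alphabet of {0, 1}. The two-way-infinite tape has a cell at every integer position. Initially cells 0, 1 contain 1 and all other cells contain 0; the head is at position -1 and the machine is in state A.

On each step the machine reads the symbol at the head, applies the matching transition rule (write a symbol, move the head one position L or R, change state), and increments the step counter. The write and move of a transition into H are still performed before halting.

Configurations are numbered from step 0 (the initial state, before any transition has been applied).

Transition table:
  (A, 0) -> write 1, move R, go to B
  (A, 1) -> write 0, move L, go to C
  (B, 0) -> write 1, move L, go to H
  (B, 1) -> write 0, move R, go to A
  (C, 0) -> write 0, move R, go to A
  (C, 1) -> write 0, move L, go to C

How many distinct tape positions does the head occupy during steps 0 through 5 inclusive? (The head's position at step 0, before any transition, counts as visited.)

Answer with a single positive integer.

Answer: 4

Derivation:
Step 1: in state A at pos -1, read 0 -> (A,0)->write 1,move R,goto B. Now: state=B, head=0, tape[-2..2]=01110 (head:   ^)
Step 2: in state B at pos 0, read 1 -> (B,1)->write 0,move R,goto A. Now: state=A, head=1, tape[-2..2]=01010 (head:    ^)
Step 3: in state A at pos 1, read 1 -> (A,1)->write 0,move L,goto C. Now: state=C, head=0, tape[-2..2]=01000 (head:   ^)
Step 4: in state C at pos 0, read 0 -> (C,0)->write 0,move R,goto A. Now: state=A, head=1, tape[-2..2]=01000 (head:    ^)
Step 5: in state A at pos 1, read 0 -> (A,0)->write 1,move R,goto B. Now: state=B, head=2, tape[-2..3]=010100 (head:     ^)
Head positions at steps 0..5: starting at -1, distinct positions visited = {-1, 0, 1, 2} -> 4 position(s)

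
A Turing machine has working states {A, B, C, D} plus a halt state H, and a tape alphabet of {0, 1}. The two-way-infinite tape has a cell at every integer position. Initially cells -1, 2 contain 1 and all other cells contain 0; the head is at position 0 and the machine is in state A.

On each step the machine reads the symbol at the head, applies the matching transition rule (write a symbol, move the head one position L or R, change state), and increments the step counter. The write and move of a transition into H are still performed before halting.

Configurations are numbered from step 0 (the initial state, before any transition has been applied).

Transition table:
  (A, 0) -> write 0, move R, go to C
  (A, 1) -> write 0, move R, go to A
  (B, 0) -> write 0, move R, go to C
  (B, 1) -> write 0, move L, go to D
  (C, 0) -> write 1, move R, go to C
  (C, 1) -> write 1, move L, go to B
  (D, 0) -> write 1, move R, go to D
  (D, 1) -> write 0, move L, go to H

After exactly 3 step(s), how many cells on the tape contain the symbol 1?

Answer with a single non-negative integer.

Step 1: in state A at pos 0, read 0 -> (A,0)->write 0,move R,goto C. Now: state=C, head=1, tape[-2..3]=010010 (head:    ^)
Step 2: in state C at pos 1, read 0 -> (C,0)->write 1,move R,goto C. Now: state=C, head=2, tape[-2..3]=010110 (head:     ^)
Step 3: in state C at pos 2, read 1 -> (C,1)->write 1,move L,goto B. Now: state=B, head=1, tape[-2..3]=010110 (head:    ^)
Cells containing 1 after step 3: {-1, 1, 2} -> 3 cell(s)

Answer: 3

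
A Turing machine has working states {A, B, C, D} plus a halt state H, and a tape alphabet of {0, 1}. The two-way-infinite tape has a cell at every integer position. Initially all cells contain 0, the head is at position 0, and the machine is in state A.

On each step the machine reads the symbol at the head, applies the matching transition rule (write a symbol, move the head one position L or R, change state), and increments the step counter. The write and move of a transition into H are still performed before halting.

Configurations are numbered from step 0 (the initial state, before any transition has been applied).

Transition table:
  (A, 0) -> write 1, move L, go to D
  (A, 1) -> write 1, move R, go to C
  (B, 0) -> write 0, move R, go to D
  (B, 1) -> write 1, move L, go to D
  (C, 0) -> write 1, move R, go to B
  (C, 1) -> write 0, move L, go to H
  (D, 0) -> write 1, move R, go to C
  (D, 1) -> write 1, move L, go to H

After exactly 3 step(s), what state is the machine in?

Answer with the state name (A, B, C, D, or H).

Step 1: in state A at pos 0, read 0 -> (A,0)->write 1,move L,goto D. Now: state=D, head=-1, tape[-2..1]=0010 (head:  ^)
Step 2: in state D at pos -1, read 0 -> (D,0)->write 1,move R,goto C. Now: state=C, head=0, tape[-2..1]=0110 (head:   ^)
Step 3: in state C at pos 0, read 1 -> (C,1)->write 0,move L,goto H. Now: state=H, head=-1, tape[-2..1]=0100 (head:  ^)

Answer: H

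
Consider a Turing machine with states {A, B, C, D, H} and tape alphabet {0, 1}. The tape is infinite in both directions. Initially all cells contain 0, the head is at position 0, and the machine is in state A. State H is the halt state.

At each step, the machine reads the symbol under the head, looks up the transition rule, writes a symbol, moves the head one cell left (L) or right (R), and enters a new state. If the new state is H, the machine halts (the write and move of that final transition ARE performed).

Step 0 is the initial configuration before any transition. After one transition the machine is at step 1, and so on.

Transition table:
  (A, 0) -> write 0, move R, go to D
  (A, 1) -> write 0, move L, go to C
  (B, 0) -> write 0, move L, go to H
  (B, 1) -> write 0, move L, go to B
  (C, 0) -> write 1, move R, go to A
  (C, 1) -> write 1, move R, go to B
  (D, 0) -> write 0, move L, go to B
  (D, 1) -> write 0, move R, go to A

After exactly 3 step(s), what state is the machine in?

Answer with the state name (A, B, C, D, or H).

Answer: H

Derivation:
Step 1: in state A at pos 0, read 0 -> (A,0)->write 0,move R,goto D. Now: state=D, head=1, tape[-1..2]=0000 (head:   ^)
Step 2: in state D at pos 1, read 0 -> (D,0)->write 0,move L,goto B. Now: state=B, head=0, tape[-1..2]=0000 (head:  ^)
Step 3: in state B at pos 0, read 0 -> (B,0)->write 0,move L,goto H. Now: state=H, head=-1, tape[-2..2]=00000 (head:  ^)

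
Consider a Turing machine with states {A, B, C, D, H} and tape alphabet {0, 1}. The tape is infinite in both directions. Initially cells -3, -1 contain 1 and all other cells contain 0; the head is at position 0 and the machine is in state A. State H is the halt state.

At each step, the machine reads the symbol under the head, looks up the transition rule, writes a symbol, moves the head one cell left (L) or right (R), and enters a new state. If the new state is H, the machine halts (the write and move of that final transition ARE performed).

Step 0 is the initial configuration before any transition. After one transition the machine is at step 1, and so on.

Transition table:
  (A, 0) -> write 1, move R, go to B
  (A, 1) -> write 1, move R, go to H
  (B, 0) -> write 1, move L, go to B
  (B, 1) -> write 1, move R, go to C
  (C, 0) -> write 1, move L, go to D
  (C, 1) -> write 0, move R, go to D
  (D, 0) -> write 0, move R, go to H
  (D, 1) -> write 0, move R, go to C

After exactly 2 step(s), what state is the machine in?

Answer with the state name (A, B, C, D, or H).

Step 1: in state A at pos 0, read 0 -> (A,0)->write 1,move R,goto B. Now: state=B, head=1, tape[-4..2]=0101100 (head:      ^)
Step 2: in state B at pos 1, read 0 -> (B,0)->write 1,move L,goto B. Now: state=B, head=0, tape[-4..2]=0101110 (head:     ^)

Answer: B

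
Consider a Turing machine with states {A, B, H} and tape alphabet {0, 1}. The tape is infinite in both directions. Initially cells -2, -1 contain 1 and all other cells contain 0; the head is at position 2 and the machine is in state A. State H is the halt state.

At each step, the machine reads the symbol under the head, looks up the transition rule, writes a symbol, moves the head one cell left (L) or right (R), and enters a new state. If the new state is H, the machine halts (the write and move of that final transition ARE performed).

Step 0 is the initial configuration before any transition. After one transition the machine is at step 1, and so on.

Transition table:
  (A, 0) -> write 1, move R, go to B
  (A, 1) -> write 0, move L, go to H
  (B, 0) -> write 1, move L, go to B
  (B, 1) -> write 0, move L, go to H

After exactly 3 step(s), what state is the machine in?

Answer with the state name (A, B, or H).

Answer: H

Derivation:
Step 1: in state A at pos 2, read 0 -> (A,0)->write 1,move R,goto B. Now: state=B, head=3, tape[-3..4]=01100100 (head:       ^)
Step 2: in state B at pos 3, read 0 -> (B,0)->write 1,move L,goto B. Now: state=B, head=2, tape[-3..4]=01100110 (head:      ^)
Step 3: in state B at pos 2, read 1 -> (B,1)->write 0,move L,goto H. Now: state=H, head=1, tape[-3..4]=01100010 (head:     ^)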